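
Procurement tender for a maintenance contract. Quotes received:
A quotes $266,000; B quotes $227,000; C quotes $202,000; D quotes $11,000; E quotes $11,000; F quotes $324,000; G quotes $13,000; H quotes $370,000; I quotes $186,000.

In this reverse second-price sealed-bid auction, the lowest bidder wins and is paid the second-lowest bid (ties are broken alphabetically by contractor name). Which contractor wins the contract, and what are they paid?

Reverse second-price sealed-bid auction: the lowest bidder wins and is paid the second-lowest bid.
Bids in order: 11,000 (D) < 11,000 (E) < 13,000 (G) < 186,000 (I) < 202,000 (C) < 227,000 (B) < …
Tie at $11,000 → D wins by tie-break.
Second-price: D is paid E's bid of $11,000.

D is paid $11,000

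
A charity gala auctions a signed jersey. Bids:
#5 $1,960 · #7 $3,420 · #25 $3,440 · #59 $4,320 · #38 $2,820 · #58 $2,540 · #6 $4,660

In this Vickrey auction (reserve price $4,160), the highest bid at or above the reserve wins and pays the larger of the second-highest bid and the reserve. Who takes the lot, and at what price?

Rule: the highest bid at or above the reserve wins and pays the larger of the second-highest bid and the reserve.
Sorting bids: 4,660 (#6) > 4,320 (#59) > 3,440 (#25) > 3,420 (#7) > 2,820 (#38) > 2,540 (#58) > …
#6 has the top bid at or above the reserve ($4,660).
Second-highest bid $4,320 exceeds the reserve $4,160 → payment $4,320.

#6 pays $4,320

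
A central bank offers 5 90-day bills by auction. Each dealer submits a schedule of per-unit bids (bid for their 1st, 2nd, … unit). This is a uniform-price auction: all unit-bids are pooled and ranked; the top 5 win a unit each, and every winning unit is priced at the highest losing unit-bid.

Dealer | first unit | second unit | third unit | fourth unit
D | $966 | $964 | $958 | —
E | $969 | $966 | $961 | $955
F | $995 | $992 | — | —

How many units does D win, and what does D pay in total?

D: 1 unit, pays $964

All unit-bids, highest first — top 5: 995 (F-1), 992 (F-2), 969 (E-1), 966 (D-1), 966 (E-2)
The (k+1)-th unit-bid is $964.
D wins 1 unit(s) at $964 each.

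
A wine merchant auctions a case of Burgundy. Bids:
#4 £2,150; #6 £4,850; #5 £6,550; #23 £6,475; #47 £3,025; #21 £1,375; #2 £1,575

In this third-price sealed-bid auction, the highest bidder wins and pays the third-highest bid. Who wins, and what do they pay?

#5 pays £4,850

Bids in order: 6,550 (#5) > 6,475 (#23) > 4,850 (#6) > 3,025 (#47) > 2,150 (#4) > 1,575 (#2) > …
#5 is highest; pays the third-highest bid, £4,850.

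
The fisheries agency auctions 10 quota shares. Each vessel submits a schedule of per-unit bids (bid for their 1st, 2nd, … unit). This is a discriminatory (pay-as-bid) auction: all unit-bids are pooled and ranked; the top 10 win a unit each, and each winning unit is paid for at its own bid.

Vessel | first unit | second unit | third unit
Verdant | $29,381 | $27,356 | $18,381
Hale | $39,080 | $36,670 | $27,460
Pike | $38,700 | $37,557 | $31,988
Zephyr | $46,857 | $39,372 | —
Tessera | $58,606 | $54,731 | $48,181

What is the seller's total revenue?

Merging the schedules and taking the best 10: 58,606 (Tessera-1), 54,731 (Tessera-2), 48,181 (Tessera-3), 46,857 (Zephyr-1), 39,372 (Zephyr-2), 39,080 (Hale-1), 38,700 (Pike-1), 37,557 (Pike-2), 36,670 (Hale-2), 31,988 (Pike-3)
Next rejected bid: $29,381 (not a price — pay-as-bid).
Each winning unit pays its own bid.
Revenue = 58,606 + 54,731 + 48,181 + 46,857 + 39,372 + 39,080 + 38,700 + 37,557 + 36,670 + 31,988 = $431,742.

Total revenue: $431,742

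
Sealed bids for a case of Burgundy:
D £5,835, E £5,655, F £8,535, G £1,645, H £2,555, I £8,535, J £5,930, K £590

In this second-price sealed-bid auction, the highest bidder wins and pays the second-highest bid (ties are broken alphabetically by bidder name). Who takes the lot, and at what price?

F pays £8,535

Second-price sealed-bid auction: the highest bidder wins and pays the second-highest bid.
Sorting bids: 8,535 (F) > 8,535 (I) > 5,930 (J) > 5,835 (D) > 5,655 (E) > 2,555 (H) > …
F and I tie at £8,535; tie-break gives it to F.
F wins with the highest bid; price is set by the runner-up at £8,535.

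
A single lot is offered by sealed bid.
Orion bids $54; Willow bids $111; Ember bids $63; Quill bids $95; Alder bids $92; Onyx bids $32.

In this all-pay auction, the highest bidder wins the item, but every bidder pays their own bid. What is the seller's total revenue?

Total revenue: $447

Sorting bids: 111 (Willow) > 95 (Quill) > 92 (Alder) > 63 (Ember) > 54 (Orion) > 32 (Onyx)
Every bidder forfeits their bid regardless of winning.
Revenue = 54 + 111 + 63 + 95 + 92 + 32 = $447.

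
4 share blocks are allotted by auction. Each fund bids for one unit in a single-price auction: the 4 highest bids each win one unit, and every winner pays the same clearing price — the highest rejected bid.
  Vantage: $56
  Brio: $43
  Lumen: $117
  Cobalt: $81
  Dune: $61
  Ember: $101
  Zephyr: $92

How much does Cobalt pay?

Cobalt pays $61

Bids ranked high→low: 117 (Lumen), 101 (Ember), 92 (Zephyr), 81 (Cobalt), 61 (Dune), 56 (Vantage), …
Winners (4 units): Lumen, Ember, Zephyr, Cobalt.
Clearing price = highest rejected bid = $61.
Cobalt wins → pays $61.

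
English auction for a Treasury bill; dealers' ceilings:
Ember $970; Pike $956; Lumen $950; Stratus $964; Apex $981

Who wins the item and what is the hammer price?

Rule: the price rises until one bidder remains; the winner pays the price at which the last rival dropped out.
Limits ranked: 981 (Apex) > 970 (Ember) > 964 (Stratus) > 956 (Pike) > 950 (Lumen)
Ember is the last rival to drop out, at $970; Apex remains and wins at that price.

Apex wins at $970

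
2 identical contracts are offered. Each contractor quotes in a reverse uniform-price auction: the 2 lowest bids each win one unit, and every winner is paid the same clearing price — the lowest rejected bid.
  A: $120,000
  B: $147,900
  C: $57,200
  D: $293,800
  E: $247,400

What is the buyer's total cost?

Ordering the bids: 57,200 (C), 120,000 (A), 147,900 (B), 247,400 (E), …
Lowest 2: C, A.
Lowest unsuccessful bid: $147,900 → clearing price.
Total cost = 2 × $147,900 = $295,800.

Total cost: $295,800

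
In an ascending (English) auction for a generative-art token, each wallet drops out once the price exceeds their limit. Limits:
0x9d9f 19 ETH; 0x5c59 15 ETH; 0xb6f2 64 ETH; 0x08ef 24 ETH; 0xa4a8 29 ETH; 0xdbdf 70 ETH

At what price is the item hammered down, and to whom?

0xdbdf wins at 64 ETH

Limits in order: 70 (0xdbdf) > 64 (0xb6f2) > 29 (0xa4a8) > 24 (0x08ef) > 19 (0x9d9f) > 15 (0x5c59)
Bidding ends when 0xb6f2 exits at 64 ETH; 0xdbdf takes it.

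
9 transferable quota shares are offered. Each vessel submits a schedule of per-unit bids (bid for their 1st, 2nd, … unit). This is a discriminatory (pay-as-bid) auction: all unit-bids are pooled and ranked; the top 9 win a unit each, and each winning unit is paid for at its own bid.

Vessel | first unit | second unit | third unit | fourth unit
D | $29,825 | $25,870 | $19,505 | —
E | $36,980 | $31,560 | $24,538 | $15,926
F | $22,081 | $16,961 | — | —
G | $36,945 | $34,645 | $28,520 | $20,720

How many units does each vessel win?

D 2, E 3, F 1, G 3

Merging the schedules and taking the best 9: 36,980 (E-1), 36,945 (G-1), 34,645 (G-2), 31,560 (E-2), 29,825 (D-1), 28,520 (G-3), 25,870 (D-2), 24,538 (E-3), 22,081 (F-1)
Next rejected bid: $20,720 (not a price — pay-as-bid).
Allocation: D 2, E 3, F 1, G 3.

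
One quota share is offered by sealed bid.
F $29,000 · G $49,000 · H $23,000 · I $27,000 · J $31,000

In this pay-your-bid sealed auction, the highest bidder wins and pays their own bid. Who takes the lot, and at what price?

Bids ranked: 49,000 (G) > 31,000 (J) > 29,000 (F) > 27,000 (I) > 23,000 (H)
First-price: G pays what they bid, $49,000.

G pays $49,000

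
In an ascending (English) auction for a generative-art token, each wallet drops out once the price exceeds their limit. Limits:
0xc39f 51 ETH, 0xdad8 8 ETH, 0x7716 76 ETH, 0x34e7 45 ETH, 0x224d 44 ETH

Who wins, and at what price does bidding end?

Limits ranked: 76 (0x7716) > 51 (0xc39f) > 45 (0x34e7) > 44 (0x224d) > 8 (0xdad8)
0xc39f is the last rival to drop out, at 51 ETH; 0x7716 remains and wins at that price.

0x7716 wins at 51 ETH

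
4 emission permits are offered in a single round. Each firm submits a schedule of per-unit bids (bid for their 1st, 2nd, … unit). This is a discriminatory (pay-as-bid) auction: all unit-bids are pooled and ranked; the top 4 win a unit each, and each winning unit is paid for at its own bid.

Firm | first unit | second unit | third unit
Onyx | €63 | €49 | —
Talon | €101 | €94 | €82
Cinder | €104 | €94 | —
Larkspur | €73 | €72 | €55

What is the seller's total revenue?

Total revenue: €393

Merging the schedules and taking the best 4: 104 (Cinder-1), 101 (Talon-1), 94 (Talon-2), 94 (Cinder-2)
Next rejected bid: €82 (not a price — pay-as-bid).
Each winning unit pays its own bid.
Revenue = 104 + 101 + 94 + 94 = €393.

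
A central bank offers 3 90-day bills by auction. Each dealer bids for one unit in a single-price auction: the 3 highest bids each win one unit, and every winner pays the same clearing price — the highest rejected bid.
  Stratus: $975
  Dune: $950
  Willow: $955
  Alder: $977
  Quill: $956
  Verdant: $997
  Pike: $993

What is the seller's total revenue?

Ordering the bids: 997 (Verdant), 993 (Pike), 977 (Alder), 975 (Stratus), 956 (Quill), …
Winners (3 units): Verdant, Pike, Alder.
First losing bid is Stratus's $975, which sets the uniform price.
Total revenue = 3 × $975 = $2,925.

Total revenue: $2,925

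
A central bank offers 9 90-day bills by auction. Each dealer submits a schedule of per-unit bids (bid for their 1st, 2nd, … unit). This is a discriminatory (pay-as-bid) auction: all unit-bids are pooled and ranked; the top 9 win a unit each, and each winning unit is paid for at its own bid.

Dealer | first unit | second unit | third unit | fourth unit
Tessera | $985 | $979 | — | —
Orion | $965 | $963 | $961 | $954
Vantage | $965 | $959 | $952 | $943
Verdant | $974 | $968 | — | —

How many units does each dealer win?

Orion 3, Tessera 2, Vantage 2, Verdant 2

Merging the schedules and taking the best 9: 985 (Tessera-1), 979 (Tessera-2), 974 (Verdant-1), 968 (Verdant-2), 965 (Orion-1), 965 (Vantage-1), 963 (Orion-2), 961 (Orion-3), 959 (Vantage-2)
Next rejected bid: $954 (not a price — pay-as-bid).
Allocation: Orion 3, Tessera 2, Vantage 2, Verdant 2.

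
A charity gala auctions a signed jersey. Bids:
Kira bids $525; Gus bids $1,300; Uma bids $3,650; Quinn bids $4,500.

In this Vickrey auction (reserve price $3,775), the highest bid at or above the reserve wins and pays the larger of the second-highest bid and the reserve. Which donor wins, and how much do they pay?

Quinn pays $3,775

Vickrey auction (reserve price $3,775): the highest bid at or above the reserve wins and pays the larger of the second-highest bid and the reserve.
Bids in order: 4,500 (Quinn) > 3,650 (Uma) > 1,300 (Gus) > 525 (Kira)
Quinn has the top bid at or above the reserve ($4,500).
Second-highest bid $3,650 is below the reserve $3,775, so the reserve binds → payment $3,775.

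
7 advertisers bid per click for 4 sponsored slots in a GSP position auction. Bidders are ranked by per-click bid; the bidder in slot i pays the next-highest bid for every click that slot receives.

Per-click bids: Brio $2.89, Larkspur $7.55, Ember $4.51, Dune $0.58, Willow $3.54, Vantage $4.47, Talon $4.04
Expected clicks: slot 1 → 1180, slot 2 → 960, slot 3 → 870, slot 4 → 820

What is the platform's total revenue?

Ranked by bid: $7.55 (Larkspur) > $4.51 (Ember) > $4.47 (Vantage) > $4.04 (Talon) > $3.54 (Willow) > …
Slot 1: Larkspur pays $4.51 × 1180 = $5321.80
Slot 2: Ember pays $4.47 × 960 = $4291.20
Slot 3: Vantage pays $4.04 × 870 = $3514.80
Slot 4: Talon pays $3.54 × 820 = $2902.80
Total = $16030.60

Total revenue: $16030.60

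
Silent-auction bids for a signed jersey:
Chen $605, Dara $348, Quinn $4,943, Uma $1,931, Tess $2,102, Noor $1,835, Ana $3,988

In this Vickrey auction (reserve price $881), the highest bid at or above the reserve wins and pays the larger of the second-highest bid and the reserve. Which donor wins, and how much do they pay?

Vickrey auction (reserve price $881): the highest bid at or above the reserve wins and pays the larger of the second-highest bid and the reserve.
Bids in order: 4,943 (Quinn) > 3,988 (Ana) > 2,102 (Tess) > 1,931 (Uma) > 1,835 (Noor) > 605 (Chen) > …
Quinn has the top bid at or above the reserve ($4,943).
Second-highest bid $3,988 exceeds the reserve $881 → payment $3,988.

Quinn pays $3,988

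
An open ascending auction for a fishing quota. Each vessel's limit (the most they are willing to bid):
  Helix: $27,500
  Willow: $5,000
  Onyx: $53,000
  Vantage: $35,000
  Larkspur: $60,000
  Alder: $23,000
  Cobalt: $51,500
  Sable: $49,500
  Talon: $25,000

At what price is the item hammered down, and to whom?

Rule: the price rises until one bidder remains; the winner pays the price at which the last rival dropped out.
Limits ranked: 60,000 (Larkspur) > 53,000 (Onyx) > 51,500 (Cobalt) > 49,500 (Sable) > 35,000 (Vantage) > 27,500 (Helix) > …
Once the price passes $53,000, only Larkspur is left; the hammer falls at Onyx's limit of $53,000.

Larkspur wins at $53,000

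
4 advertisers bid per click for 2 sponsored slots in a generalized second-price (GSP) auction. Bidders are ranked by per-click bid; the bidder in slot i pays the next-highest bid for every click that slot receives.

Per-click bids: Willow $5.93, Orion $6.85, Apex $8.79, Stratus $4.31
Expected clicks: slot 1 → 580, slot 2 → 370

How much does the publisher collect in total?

Sorting advertisers: $8.79 (Apex) > $6.85 (Orion) > $5.93 (Willow) > …
Slot 1: Apex pays $6.85 × 580 = $3973.00
Slot 2: Orion pays $5.93 × 370 = $2194.10
Total = $6167.10

Total revenue: $6167.10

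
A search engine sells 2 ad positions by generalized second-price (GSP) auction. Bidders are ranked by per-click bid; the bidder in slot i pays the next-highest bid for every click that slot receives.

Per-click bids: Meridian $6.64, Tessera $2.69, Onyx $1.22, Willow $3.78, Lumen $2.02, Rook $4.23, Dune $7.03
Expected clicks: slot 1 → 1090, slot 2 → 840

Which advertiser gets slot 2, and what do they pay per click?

Ranked by bid: $7.03 (Dune) > $6.64 (Meridian) > $4.23 (Rook) > …
Slot 2 goes to the second-ranked bidder, Meridian, who pays the next bid down: $4.23/click.

Meridian; $4.23 per click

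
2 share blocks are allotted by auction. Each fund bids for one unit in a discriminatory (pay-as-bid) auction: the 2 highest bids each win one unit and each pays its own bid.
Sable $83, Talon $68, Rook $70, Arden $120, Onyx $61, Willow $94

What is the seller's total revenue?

Total revenue: $214

Bids ranked high→low: 120 (Arden), 94 (Willow), 83 (Sable), 70 (Rook), …
The 2 highest are Arden, Willow.
Total revenue = 120 + 94 = $214.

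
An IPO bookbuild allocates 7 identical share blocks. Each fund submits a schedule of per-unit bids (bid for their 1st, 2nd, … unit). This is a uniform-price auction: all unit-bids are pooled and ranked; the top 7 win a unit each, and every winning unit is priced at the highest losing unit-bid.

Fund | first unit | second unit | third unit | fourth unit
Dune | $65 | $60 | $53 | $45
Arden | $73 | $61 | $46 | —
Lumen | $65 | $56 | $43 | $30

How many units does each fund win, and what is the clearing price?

Pooled unit-bids ranked (top 7): 73 (Arden-1), 65 (Dune-1), 65 (Lumen-1), 61 (Arden-2), 60 (Dune-2), 56 (Lumen-2), 53 (Dune-3)
First bid not allocated: $46.
Allocation: Arden 2, Dune 3, Lumen 2.

Arden 2, Dune 3, Lumen 2; clearing price $46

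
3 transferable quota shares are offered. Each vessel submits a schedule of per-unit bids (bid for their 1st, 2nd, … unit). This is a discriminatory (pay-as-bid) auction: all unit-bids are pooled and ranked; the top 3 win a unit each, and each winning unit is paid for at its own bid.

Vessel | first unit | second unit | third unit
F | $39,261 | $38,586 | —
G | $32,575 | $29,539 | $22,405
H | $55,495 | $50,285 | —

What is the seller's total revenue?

All unit-bids, highest first — top 3: 55,495 (H-1), 50,285 (H-2), 39,261 (F-1)
Next rejected bid: $38,586 (not a price — pay-as-bid).
Each winning unit pays its own bid.
Revenue = 55,495 + 50,285 + 39,261 = $145,041.

Total revenue: $145,041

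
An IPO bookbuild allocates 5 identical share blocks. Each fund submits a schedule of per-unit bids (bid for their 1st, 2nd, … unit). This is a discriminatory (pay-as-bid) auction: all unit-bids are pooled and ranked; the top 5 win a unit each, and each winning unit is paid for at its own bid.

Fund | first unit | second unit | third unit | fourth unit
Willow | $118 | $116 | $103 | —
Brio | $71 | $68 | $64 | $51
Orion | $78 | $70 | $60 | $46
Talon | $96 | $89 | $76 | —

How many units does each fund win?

Talon 2, Willow 3

Merging the schedules and taking the best 5: 118 (Willow-1), 116 (Willow-2), 103 (Willow-3), 96 (Talon-1), 89 (Talon-2)
Next rejected bid: $78 (not a price — pay-as-bid).
Allocation: Talon 2, Willow 3.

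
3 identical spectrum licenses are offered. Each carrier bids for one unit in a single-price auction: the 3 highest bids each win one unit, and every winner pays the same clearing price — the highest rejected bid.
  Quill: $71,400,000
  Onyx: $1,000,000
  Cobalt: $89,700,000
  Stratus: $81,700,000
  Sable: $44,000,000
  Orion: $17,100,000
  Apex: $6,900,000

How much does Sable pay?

Sable pays $0

Bids ranked high→low: 89,700,000 (Cobalt), 81,700,000 (Stratus), 71,400,000 (Quill), 44,000,000 (Sable), 17,100,000 (Orion), …
Top 3: Cobalt, Stratus, Quill.
Clearing price = highest rejected bid = $44,000,000.
Sable does not win → pays $0.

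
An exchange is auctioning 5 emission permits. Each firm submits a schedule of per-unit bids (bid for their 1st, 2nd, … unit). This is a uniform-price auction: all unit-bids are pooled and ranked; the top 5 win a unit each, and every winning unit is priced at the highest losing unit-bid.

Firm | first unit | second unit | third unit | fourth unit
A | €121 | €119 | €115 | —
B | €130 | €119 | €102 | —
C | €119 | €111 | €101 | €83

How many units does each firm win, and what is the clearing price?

A 2, B 2, C 1; clearing price €115

All unit-bids, highest first — top 5: 130 (B-1), 121 (A-1), 119 (A-2), 119 (B-2), 119 (C-1)
The (k+1)-th unit-bid is €115.
Allocation: A 2, B 2, C 1.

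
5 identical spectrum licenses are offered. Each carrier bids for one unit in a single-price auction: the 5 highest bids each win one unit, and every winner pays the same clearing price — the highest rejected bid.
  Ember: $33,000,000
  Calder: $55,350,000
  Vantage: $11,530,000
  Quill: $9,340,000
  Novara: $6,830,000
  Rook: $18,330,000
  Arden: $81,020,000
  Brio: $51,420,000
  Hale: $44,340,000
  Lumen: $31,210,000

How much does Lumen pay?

Lumen pays $0

Sorting: 81,020,000 (Arden), 55,350,000 (Calder), 51,420,000 (Brio), 44,340,000 (Hale), 33,000,000 (Ember), 31,210,000 (Lumen), 18,330,000 (Rook), …
The 5 highest are Arden, Calder, Brio, Hale, Ember.
Highest unsuccessful bid: $31,210,000 → clearing price.
Lumen does not win → pays $0.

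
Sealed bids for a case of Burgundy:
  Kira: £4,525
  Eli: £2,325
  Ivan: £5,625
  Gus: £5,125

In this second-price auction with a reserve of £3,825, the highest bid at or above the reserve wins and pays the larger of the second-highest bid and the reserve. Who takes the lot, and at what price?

Second-price auction with a reserve of £3,825: the highest bid at or above the reserve wins and pays the larger of the second-highest bid and the reserve.
Sorting bids: 5,625 (Ivan) > 5,125 (Gus) > 4,525 (Kira) > 2,325 (Eli)
Ivan has the top bid at or above the reserve (£5,625).
max(second-highest £5,125, reserve £3,825) = £5,125; the reserve does not bind.

Ivan pays £5,125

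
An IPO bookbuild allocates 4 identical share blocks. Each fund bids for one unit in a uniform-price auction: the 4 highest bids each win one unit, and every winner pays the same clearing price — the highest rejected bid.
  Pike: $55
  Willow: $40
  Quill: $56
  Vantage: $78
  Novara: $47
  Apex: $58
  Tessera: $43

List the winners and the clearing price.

Vantage, Apex, Quill, Pike; each pays $47

Bids ranked high→low: 78 (Vantage), 58 (Apex), 56 (Quill), 55 (Pike), 47 (Novara), 43 (Tessera), …
Top 4: Vantage, Apex, Quill, Pike.
Highest unsuccessful bid: $47 → clearing price.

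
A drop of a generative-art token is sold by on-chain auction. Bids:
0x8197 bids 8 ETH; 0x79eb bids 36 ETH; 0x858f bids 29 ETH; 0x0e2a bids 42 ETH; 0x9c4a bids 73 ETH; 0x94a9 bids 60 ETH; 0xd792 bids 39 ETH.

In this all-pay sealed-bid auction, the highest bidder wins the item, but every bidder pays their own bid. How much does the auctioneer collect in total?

All-pay sealed-bid auction: the highest bidder wins the item, but every bidder pays their own bid.
Bids ranked: 73 (0x9c4a) > 60 (0x94a9) > 42 (0x0e2a) > 39 (0xd792) > 36 (0x79eb) > 29 (0x858f) > …
Every bidder forfeits their bid regardless of winning.
Revenue = 8 + 36 + 29 + 42 + 73 + 60 + 39 = 287 ETH.

Total revenue: 287 ETH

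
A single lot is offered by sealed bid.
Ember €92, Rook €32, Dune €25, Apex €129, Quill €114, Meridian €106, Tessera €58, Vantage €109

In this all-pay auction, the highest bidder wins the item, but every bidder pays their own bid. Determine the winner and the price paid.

Rule: the highest bidder wins the item, but every bidder pays their own bid.
Sorting bids: 129 (Apex) > 114 (Quill) > 109 (Vantage) > 106 (Meridian) > 92 (Ember) > 58 (Tessera) > …
Apex is highest and takes the item; every bidder forfeits their bid.

Apex pays €129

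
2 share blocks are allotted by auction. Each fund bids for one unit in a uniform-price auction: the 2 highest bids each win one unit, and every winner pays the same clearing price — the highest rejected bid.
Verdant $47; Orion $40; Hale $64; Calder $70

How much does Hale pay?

Hale pays $47

Sorting: 70 (Calder), 64 (Hale), 47 (Verdant), 40 (Orion)
Winners (2 units): Calder, Hale.
Highest unsuccessful bid: $47 → clearing price.
Hale wins → pays $47.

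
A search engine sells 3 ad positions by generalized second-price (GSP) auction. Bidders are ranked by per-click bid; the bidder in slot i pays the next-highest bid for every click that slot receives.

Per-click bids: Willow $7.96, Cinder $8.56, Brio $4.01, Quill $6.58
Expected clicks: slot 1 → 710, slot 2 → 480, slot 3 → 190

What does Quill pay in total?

Quill pays $761.90

Sorting advertisers: $8.56 (Cinder) > $7.96 (Willow) > $6.58 (Quill) > $4.01 (Brio)
Quill holds slot 3 → pays next bid $4.01 × 190 clicks = $761.90.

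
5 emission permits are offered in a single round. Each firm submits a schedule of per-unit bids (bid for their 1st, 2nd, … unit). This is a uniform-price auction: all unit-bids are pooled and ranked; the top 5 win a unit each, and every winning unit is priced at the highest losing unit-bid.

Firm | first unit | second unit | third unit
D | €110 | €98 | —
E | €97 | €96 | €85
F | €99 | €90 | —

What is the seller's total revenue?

Pooled unit-bids ranked (top 5): 110 (D-1), 99 (F-1), 98 (D-2), 97 (E-1), 96 (E-2)
The (k+1)-th unit-bid is €90.
Allocation: D 2, E 2, F 1. Every unit priced at €90.
Revenue = 5 × 90 = €450.

Total revenue: €450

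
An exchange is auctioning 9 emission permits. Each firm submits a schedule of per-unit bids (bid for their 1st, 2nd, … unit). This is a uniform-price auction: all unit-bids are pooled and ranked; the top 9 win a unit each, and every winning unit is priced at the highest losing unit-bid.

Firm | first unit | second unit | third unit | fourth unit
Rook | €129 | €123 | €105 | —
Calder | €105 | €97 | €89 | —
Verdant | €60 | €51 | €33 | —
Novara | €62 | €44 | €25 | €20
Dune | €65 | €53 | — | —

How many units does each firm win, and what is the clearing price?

All unit-bids, highest first — top 9: 129 (Rook-1), 123 (Rook-2), 105 (Rook-3), 105 (Calder-1), 97 (Calder-2), 89 (Calder-3), 65 (Dune-1), 62 (Novara-1), 60 (Verdant-1)
The (k+1)-th unit-bid is €53.
Allocation: Calder 3, Dune 1, Novara 1, Rook 3, Verdant 1.

Calder 3, Dune 1, Novara 1, Rook 3, Verdant 1; clearing price €53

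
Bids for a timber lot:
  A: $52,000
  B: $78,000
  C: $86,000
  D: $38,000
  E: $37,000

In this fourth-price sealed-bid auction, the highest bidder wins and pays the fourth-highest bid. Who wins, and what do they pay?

C pays $38,000

Bids ranked: 86,000 (C) > 78,000 (B) > 52,000 (A) > 38,000 (D) > 37,000 (E)
C is highest; pays the fourth-highest bid, $38,000.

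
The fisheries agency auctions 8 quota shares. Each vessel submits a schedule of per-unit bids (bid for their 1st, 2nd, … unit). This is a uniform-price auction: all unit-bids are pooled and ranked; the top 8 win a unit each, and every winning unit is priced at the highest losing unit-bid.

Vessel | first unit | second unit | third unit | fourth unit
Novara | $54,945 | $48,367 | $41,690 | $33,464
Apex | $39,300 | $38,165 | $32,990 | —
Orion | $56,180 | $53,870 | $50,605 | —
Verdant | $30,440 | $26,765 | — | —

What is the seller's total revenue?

Pooled unit-bids ranked (top 8): 56,180 (Orion-1), 54,945 (Novara-1), 53,870 (Orion-2), 50,605 (Orion-3), 48,367 (Novara-2), 41,690 (Novara-3), 39,300 (Apex-1), 38,165 (Apex-2)
The (k+1)-th unit-bid is $33,464.
Allocation: Apex 2, Novara 3, Orion 3. Every unit priced at $33,464.
Revenue = 8 × 33,464 = $267,712.

Total revenue: $267,712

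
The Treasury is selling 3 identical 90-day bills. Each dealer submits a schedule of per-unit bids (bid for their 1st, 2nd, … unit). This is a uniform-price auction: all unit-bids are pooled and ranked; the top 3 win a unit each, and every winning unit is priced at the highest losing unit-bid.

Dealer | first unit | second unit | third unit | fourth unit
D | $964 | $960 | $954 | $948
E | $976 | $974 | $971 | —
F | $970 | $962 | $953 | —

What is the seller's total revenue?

Merging the schedules and taking the best 3: 976 (E-1), 974 (E-2), 971 (E-3)
First bid not allocated: $970.
Allocation: E 3. Every unit priced at $970.
Revenue = 3 × 970 = $2,910.

Total revenue: $2,910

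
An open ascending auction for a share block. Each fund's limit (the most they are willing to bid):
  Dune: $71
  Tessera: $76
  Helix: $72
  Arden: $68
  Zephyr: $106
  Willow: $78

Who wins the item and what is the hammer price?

Zephyr wins at $78

Limits ranked: 106 (Zephyr) > 78 (Willow) > 76 (Tessera) > 72 (Helix) > 71 (Dune) > 68 (Arden)
Bidding ends when Willow exits at $78; Zephyr takes it.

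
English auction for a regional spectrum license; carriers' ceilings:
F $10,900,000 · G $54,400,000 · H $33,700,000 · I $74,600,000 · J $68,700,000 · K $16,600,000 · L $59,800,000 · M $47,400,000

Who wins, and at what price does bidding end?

Sorting limits: 74,600,000 (I) > 68,700,000 (J) > 59,800,000 (L) > 54,400,000 (G) > 47,400,000 (M) > 33,700,000 (H) > …
J is the last rival to drop out, at $68,700,000; I remains and wins at that price.

I wins at $68,700,000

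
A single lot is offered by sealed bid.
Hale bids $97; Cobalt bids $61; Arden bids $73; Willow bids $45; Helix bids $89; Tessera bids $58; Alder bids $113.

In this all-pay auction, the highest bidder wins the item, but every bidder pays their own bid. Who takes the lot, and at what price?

Rule: the highest bidder wins the item, but every bidder pays their own bid.
Sorting bids: 113 (Alder) > 97 (Hale) > 89 (Helix) > 73 (Arden) > 61 (Cobalt) > 58 (Tessera) > …
Alder wins with the top bid; all bids are sunk regardless.

Alder pays $113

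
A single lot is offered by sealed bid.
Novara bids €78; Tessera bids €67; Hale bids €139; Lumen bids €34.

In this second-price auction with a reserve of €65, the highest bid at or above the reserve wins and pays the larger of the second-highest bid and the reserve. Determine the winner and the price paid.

Bids in order: 139 (Hale) > 78 (Novara) > 67 (Tessera) > 34 (Lumen)
Hale has the top bid at or above the reserve (€139).
max(second-highest €78, reserve €65) = €78; the reserve does not bind.

Hale pays €78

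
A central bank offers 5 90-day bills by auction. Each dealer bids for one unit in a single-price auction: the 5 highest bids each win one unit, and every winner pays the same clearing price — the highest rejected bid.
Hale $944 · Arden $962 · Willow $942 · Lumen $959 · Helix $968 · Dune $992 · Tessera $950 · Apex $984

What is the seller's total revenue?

Total revenue: $4,750

Sorting: 992 (Dune), 984 (Apex), 968 (Helix), 962 (Arden), 959 (Lumen), 950 (Tessera), 944 (Hale), …
Top 5: Dune, Apex, Helix, Arden, Lumen.
Highest unsuccessful bid: $950 → clearing price.
Total revenue = 5 × $950 = $4,750.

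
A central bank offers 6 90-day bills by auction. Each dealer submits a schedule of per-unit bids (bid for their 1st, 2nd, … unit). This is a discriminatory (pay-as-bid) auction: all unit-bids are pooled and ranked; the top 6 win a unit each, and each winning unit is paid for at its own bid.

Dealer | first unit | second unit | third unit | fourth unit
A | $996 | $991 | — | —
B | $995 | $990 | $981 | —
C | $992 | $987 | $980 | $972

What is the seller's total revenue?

All unit-bids, highest first — top 6: 996 (A-1), 995 (B-1), 992 (C-1), 991 (A-2), 990 (B-2), 987 (C-2)
Next rejected bid: $981 (not a price — pay-as-bid).
Each winning unit pays its own bid.
Revenue = 996 + 995 + 992 + 991 + 990 + 987 = $5,951.

Total revenue: $5,951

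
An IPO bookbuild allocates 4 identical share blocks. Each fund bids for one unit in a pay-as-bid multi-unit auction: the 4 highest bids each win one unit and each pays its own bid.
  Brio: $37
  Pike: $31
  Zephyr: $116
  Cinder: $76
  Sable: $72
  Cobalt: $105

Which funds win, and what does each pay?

Zephyr $116, Cobalt $105, Cinder $76, Sable $72

Sorting: 116 (Zephyr), 105 (Cobalt), 76 (Cinder), 72 (Sable), 37 (Brio), 31 (Pike)
Top 4: Zephyr, Cobalt, Cinder, Sable.
Each winner pays its own bid: Zephyr $116, Cobalt $105, Cinder $76, Sable $72.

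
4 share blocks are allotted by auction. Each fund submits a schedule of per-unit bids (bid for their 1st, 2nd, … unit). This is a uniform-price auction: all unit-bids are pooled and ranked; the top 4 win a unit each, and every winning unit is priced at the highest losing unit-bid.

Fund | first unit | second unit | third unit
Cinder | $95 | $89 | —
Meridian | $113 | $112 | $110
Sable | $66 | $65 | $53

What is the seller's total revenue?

Total revenue: $356

Pooled unit-bids ranked (top 4): 113 (Meridian-1), 112 (Meridian-2), 110 (Meridian-3), 95 (Cinder-1)
Highest rejected unit-bid = $89.
Allocation: Cinder 1, Meridian 3. Every unit priced at $89.
Revenue = 4 × 89 = $356.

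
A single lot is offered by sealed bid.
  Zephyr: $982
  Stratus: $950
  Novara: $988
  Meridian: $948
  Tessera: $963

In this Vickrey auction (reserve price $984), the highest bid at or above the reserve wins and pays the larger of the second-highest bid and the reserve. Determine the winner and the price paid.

Vickrey auction (reserve price $984): the highest bid at or above the reserve wins and pays the larger of the second-highest bid and the reserve.
Bids in order: 988 (Novara) > 982 (Zephyr) > 963 (Tessera) > 950 (Stratus) > 948 (Meridian)
Novara has the top bid at or above the reserve ($988).
max(second-highest $982, reserve $984) = $984.

Novara pays $984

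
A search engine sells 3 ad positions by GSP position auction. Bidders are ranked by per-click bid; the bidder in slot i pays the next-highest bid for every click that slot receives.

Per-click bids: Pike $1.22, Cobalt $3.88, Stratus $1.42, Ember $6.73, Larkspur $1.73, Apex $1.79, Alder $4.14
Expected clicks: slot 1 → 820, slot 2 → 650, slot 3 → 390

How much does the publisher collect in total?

Ranked by bid: $6.73 (Ember) > $4.14 (Alder) > $3.88 (Cobalt) > $1.79 (Apex) > …
Slot 1: Ember pays $4.14 × 820 = $3394.80
Slot 2: Alder pays $3.88 × 650 = $2522.00
Slot 3: Cobalt pays $1.79 × 390 = $698.10
Total = $6614.90

Total revenue: $6614.90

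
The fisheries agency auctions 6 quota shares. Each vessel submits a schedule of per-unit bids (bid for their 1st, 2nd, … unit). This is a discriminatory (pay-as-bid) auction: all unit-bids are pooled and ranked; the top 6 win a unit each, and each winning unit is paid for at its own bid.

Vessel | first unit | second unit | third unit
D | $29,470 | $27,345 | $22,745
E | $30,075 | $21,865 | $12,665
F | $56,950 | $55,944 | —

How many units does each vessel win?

Pooled unit-bids ranked (top 6): 56,950 (F-1), 55,944 (F-2), 30,075 (E-1), 29,470 (D-1), 27,345 (D-2), 22,745 (D-3)
Next rejected bid: $21,865 (not a price — pay-as-bid).
Allocation: D 3, E 1, F 2.

D 3, E 1, F 2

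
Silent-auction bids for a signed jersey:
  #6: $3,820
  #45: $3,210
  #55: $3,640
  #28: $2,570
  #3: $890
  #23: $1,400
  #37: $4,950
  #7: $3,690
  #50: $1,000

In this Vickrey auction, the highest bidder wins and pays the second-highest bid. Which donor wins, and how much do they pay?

Sorting bids: 4,950 (#37) > 3,820 (#6) > 3,690 (#7) > 3,640 (#55) > 3,210 (#45) > 2,570 (#28) > …
#37 wins with the highest bid; price is set by the runner-up at $3,820.

#37 pays $3,820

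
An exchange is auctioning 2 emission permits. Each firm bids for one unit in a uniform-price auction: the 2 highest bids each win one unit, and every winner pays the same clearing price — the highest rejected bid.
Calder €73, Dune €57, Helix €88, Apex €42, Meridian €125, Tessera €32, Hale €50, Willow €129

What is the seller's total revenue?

Bids ranked high→low: 129 (Willow), 125 (Meridian), 88 (Helix), 73 (Calder), …
Winners (2 units): Willow, Meridian.
Highest unsuccessful bid: €88 → clearing price.
Total revenue = 2 × €88 = €176.

Total revenue: €176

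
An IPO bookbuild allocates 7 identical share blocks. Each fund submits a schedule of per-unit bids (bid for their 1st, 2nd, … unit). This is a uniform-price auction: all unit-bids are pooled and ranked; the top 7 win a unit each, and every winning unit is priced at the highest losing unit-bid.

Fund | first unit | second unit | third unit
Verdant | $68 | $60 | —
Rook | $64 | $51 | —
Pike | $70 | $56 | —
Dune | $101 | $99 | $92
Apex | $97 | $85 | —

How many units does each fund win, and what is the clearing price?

All unit-bids, highest first — top 7: 101 (Dune-1), 99 (Dune-2), 97 (Apex-1), 92 (Dune-3), 85 (Apex-2), 70 (Pike-1), 68 (Verdant-1)
First bid not allocated: $64.
Allocation: Apex 2, Dune 3, Pike 1, Verdant 1.

Apex 2, Dune 3, Pike 1, Verdant 1; clearing price $64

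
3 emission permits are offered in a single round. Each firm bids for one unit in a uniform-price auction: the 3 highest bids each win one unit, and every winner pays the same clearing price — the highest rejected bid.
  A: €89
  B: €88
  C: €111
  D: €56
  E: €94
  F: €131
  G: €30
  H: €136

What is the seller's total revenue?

Total revenue: €282

Bids ranked high→low: 136 (H), 131 (F), 111 (C), 94 (E), 89 (A), …
The 3 highest are H, F, C.
Highest unsuccessful bid: €94 → clearing price.
Total revenue = 3 × €94 = €282.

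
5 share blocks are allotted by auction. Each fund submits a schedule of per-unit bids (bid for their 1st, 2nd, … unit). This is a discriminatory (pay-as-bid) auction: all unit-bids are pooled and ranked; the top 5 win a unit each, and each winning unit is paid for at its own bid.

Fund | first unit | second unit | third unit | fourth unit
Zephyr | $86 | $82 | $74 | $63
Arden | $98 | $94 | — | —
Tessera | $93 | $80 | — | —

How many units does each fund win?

Arden 2, Tessera 1, Zephyr 2

All unit-bids, highest first — top 5: 98 (Arden-1), 94 (Arden-2), 93 (Tessera-1), 86 (Zephyr-1), 82 (Zephyr-2)
Next rejected bid: $80 (not a price — pay-as-bid).
Allocation: Arden 2, Tessera 1, Zephyr 2.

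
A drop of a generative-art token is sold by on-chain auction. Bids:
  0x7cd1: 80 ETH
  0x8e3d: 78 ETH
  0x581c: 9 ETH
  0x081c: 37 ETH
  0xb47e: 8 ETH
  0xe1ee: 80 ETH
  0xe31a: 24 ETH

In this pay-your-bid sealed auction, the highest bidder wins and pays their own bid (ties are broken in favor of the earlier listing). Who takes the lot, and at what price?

Bids ranked: 80 (0x7cd1) > 80 (0xe1ee) > 78 (0x8e3d) > 37 (0x081c) > 24 (0xe31a) > 9 (0x581c) > …
0x7cd1 and 0xe1ee tie at 80 ETH; tie-break gives it to 0x7cd1.
0x7cd1 has the highest bid and pays exactly that: 80 ETH.

0x7cd1 pays 80 ETH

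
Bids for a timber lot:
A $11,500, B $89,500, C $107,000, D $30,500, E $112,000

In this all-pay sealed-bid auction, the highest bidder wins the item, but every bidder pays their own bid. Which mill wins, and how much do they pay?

E pays $112,000

Rule: the highest bidder wins the item, but every bidder pays their own bid.
Sorting bids: 112,000 (E) > 107,000 (C) > 89,500 (B) > 30,500 (D) > 11,500 (A)
E is highest and takes the item; every bidder forfeits their bid.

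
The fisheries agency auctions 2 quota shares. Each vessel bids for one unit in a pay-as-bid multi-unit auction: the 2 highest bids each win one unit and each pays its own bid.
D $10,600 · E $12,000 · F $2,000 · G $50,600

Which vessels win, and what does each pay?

Bids ranked high→low: 50,600 (G), 12,000 (E), 10,600 (D), 2,000 (F)
Top 2: G, E.
Each winner pays its own bid: G $50,600, E $12,000.

G $50,600, E $12,000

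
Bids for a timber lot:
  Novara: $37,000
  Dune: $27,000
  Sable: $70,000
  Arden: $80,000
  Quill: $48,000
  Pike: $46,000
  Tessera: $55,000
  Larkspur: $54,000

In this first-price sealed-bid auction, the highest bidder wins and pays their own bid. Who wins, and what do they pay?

Bids ranked: 80,000 (Arden) > 70,000 (Sable) > 55,000 (Tessera) > 54,000 (Larkspur) > 48,000 (Quill) > 46,000 (Pike) > …
First-price: Arden pays what they bid, $80,000.

Arden pays $80,000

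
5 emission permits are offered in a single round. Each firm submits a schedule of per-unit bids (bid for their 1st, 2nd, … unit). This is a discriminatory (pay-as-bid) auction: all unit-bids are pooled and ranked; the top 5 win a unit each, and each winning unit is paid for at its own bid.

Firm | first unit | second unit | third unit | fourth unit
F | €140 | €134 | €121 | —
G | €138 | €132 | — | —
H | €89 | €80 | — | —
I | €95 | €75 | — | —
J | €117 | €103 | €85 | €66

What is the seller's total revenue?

Total revenue: €665

Merging the schedules and taking the best 5: 140 (F-1), 138 (G-1), 134 (F-2), 132 (G-2), 121 (F-3)
Next rejected bid: €117 (not a price — pay-as-bid).
Each winning unit pays its own bid.
Revenue = 140 + 138 + 134 + 132 + 121 = €665.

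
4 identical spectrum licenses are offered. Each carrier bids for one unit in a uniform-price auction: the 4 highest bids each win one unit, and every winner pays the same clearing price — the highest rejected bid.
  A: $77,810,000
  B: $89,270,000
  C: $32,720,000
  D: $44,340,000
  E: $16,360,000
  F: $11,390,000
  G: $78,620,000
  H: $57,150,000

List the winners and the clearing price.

Ordering the bids: 89,270,000 (B), 78,620,000 (G), 77,810,000 (A), 57,150,000 (H), 44,340,000 (D), 32,720,000 (C), …
Top 4: B, G, A, H.
Highest unsuccessful bid: $44,340,000 → clearing price.

B, G, A, H; each pays $44,340,000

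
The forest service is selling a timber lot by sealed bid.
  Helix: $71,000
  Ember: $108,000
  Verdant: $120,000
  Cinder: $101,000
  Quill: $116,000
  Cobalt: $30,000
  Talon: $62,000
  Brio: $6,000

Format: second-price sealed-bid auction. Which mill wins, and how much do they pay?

Verdant pays $116,000

Second-price sealed-bid auction: the highest bidder wins and pays the second-highest bid.
Bids in order: 120,000 (Verdant) > 116,000 (Quill) > 108,000 (Ember) > 101,000 (Cinder) > 71,000 (Helix) > 62,000 (Talon) > …
Verdant is highest; pays the second-highest bid, $116,000.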